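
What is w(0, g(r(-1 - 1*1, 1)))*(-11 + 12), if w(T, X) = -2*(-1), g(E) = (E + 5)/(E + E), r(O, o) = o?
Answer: 2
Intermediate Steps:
g(E) = (5 + E)/(2*E) (g(E) = (5 + E)/((2*E)) = (5 + E)*(1/(2*E)) = (5 + E)/(2*E))
w(T, X) = 2
w(0, g(r(-1 - 1*1, 1)))*(-11 + 12) = 2*(-11 + 12) = 2*1 = 2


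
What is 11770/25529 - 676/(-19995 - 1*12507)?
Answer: 199903072/414871779 ≈ 0.48184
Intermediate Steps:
11770/25529 - 676/(-19995 - 1*12507) = 11770*(1/25529) - 676/(-19995 - 12507) = 11770/25529 - 676/(-32502) = 11770/25529 - 676*(-1/32502) = 11770/25529 + 338/16251 = 199903072/414871779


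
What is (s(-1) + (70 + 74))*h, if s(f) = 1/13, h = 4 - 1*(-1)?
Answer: 9365/13 ≈ 720.38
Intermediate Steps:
h = 5 (h = 4 + 1 = 5)
s(f) = 1/13
(s(-1) + (70 + 74))*h = (1/13 + (70 + 74))*5 = (1/13 + 144)*5 = (1873/13)*5 = 9365/13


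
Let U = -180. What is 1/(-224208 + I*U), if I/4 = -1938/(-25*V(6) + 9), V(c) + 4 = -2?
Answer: -53/11417904 ≈ -4.6418e-6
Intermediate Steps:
V(c) = -6 (V(c) = -4 - 2 = -6)
I = -2584/53 (I = 4*(-1938/(-25*(-6) + 9)) = 4*(-1938/(150 + 9)) = 4*(-1938/159) = 4*(-1938*1/159) = 4*(-646/53) = -2584/53 ≈ -48.755)
1/(-224208 + I*U) = 1/(-224208 - 2584/53*(-180)) = 1/(-224208 + 465120/53) = 1/(-11417904/53) = -53/11417904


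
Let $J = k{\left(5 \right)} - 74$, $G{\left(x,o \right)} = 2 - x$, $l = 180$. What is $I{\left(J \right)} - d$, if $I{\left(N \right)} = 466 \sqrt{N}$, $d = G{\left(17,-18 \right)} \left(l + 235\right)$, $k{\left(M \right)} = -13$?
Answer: $6225 + 466 i \sqrt{87} \approx 6225.0 + 4346.6 i$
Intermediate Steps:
$J = -87$ ($J = -13 - 74 = -87$)
$d = -6225$ ($d = \left(2 - 17\right) \left(180 + 235\right) = \left(2 - 17\right) 415 = \left(-15\right) 415 = -6225$)
$I{\left(J \right)} - d = 466 \sqrt{-87} - -6225 = 466 i \sqrt{87} + 6225 = 6225 + 466 i \sqrt{87}$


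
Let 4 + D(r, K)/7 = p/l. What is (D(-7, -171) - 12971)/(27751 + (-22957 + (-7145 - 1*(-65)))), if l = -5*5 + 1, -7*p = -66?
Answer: 52007/9144 ≈ 5.6876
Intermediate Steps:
p = 66/7 (p = -1/7*(-66) = 66/7 ≈ 9.4286)
l = -24 (l = -25 + 1 = -24)
D(r, K) = -123/4 (D(r, K) = -28 + 7*((66/7)/(-24)) = -28 + 7*((66/7)*(-1/24)) = -28 + 7*(-11/28) = -28 - 11/4 = -123/4)
(D(-7, -171) - 12971)/(27751 + (-22957 + (-7145 - 1*(-65)))) = (-123/4 - 12971)/(27751 + (-22957 + (-7145 - 1*(-65)))) = -52007/(4*(27751 + (-22957 + (-7145 + 65)))) = -52007/(4*(27751 + (-22957 - 7080))) = -52007/(4*(27751 - 30037)) = -52007/4/(-2286) = -52007/4*(-1/2286) = 52007/9144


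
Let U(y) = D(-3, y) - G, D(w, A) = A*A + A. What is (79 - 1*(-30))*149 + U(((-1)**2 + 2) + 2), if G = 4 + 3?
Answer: 16264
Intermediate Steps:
D(w, A) = A + A**2 (D(w, A) = A**2 + A = A + A**2)
G = 7
U(y) = -7 + y*(1 + y) (U(y) = y*(1 + y) - 1*7 = y*(1 + y) - 7 = -7 + y*(1 + y))
(79 - 1*(-30))*149 + U(((-1)**2 + 2) + 2) = (79 - 1*(-30))*149 + (-7 + (((-1)**2 + 2) + 2)*(1 + (((-1)**2 + 2) + 2))) = (79 + 30)*149 + (-7 + ((1 + 2) + 2)*(1 + ((1 + 2) + 2))) = 109*149 + (-7 + (3 + 2)*(1 + (3 + 2))) = 16241 + (-7 + 5*(1 + 5)) = 16241 + (-7 + 5*6) = 16241 + (-7 + 30) = 16241 + 23 = 16264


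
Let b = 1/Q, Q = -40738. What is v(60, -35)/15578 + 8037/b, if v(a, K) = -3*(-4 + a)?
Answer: -2550206662518/7789 ≈ -3.2741e+8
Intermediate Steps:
b = -1/40738 (b = 1/(-40738) = -1/40738 ≈ -2.4547e-5)
v(a, K) = 12 - 3*a
v(60, -35)/15578 + 8037/b = (12 - 3*60)/15578 + 8037/(-1/40738) = (12 - 180)*(1/15578) + 8037*(-40738) = -168*1/15578 - 327411306 = -84/7789 - 327411306 = -2550206662518/7789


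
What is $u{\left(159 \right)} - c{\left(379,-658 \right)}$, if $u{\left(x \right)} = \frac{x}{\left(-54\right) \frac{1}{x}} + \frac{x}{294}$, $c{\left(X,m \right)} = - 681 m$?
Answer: $- \frac{65939147}{147} \approx -4.4857 \cdot 10^{5}$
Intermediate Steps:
$u{\left(x \right)} = - \frac{x^{2}}{54} + \frac{x}{294}$ ($u{\left(x \right)} = x \left(- \frac{x}{54}\right) + x \frac{1}{294} = - \frac{x^{2}}{54} + \frac{x}{294}$)
$u{\left(159 \right)} - c{\left(379,-658 \right)} = \frac{1}{2646} \cdot 159 \left(9 - 7791\right) - \left(-681\right) \left(-658\right) = \frac{1}{2646} \cdot 159 \left(9 - 7791\right) - 448098 = \frac{1}{2646} \cdot 159 \left(-7782\right) - 448098 = - \frac{68741}{147} - 448098 = - \frac{65939147}{147}$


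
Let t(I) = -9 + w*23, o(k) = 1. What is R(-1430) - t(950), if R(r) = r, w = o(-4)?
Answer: -1444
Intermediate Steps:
w = 1
t(I) = 14 (t(I) = -9 + 1*23 = -9 + 23 = 14)
R(-1430) - t(950) = -1430 - 1*14 = -1430 - 14 = -1444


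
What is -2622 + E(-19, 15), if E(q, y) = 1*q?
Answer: -2641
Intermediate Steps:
E(q, y) = q
-2622 + E(-19, 15) = -2622 - 19 = -2641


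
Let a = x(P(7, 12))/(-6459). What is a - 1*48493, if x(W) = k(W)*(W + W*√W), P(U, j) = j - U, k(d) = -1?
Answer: -313216282/6459 + 5*√5/6459 ≈ -48493.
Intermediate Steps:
x(W) = -W - W^(3/2) (x(W) = -(W + W*√W) = -(W + W^(3/2)) = -W - W^(3/2))
a = 5/6459 + 5*√5/6459 (a = (-(12 - 1*7) - (12 - 1*7)^(3/2))/(-6459) = (-(12 - 7) - (12 - 7)^(3/2))*(-1/6459) = (-1*5 - 5^(3/2))*(-1/6459) = (-5 - 5*√5)*(-1/6459) = 5/6459 + 5*√5/6459 ≈ 0.0025051)
a - 1*48493 = (5/6459 + 5*√5/6459) - 1*48493 = (5/6459 + 5*√5/6459) - 48493 = -313216282/6459 + 5*√5/6459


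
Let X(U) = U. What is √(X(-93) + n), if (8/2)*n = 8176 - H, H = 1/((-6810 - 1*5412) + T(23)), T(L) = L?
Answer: √1161356962403/24398 ≈ 44.170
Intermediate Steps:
H = -1/12199 (H = 1/((-6810 - 1*5412) + 23) = 1/((-6810 - 5412) + 23) = 1/(-12222 + 23) = 1/(-12199) = -1/12199 ≈ -8.1974e-5)
n = 99739025/48796 (n = (8176 - 1*(-1/12199))/4 = (8176 + 1/12199)/4 = (¼)*(99739025/12199) = 99739025/48796 ≈ 2044.0)
√(X(-93) + n) = √(-93 + 99739025/48796) = √(95200997/48796) = √1161356962403/24398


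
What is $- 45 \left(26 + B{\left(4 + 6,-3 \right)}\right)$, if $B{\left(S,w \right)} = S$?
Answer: $-1620$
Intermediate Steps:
$- 45 \left(26 + B{\left(4 + 6,-3 \right)}\right) = - 45 \left(26 + \left(4 + 6\right)\right) = - 45 \left(26 + 10\right) = \left(-45\right) 36 = -1620$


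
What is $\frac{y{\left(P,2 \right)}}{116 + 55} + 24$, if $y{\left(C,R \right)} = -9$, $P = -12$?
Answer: $\frac{455}{19} \approx 23.947$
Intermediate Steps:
$\frac{y{\left(P,2 \right)}}{116 + 55} + 24 = \frac{1}{116 + 55} \left(-9\right) + 24 = \frac{1}{171} \left(-9\right) + 24 = - \frac{1}{19} + 24 = \frac{455}{19}$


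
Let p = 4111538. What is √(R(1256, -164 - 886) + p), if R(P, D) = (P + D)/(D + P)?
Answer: √4111539 ≈ 2027.7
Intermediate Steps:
R(P, D) = 1 (R(P, D) = (D + P)/(D + P) = 1)
√(R(1256, -164 - 886) + p) = √(1 + 4111538) = √4111539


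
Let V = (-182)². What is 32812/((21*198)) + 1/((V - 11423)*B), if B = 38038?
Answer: 175877143391/22287491226 ≈ 7.8913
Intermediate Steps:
V = 33124
32812/((21*198)) + 1/((V - 11423)*B) = 32812/((21*198)) + 1/((33124 - 11423)*38038) = 32812/4158 + (1/38038)/21701 = 32812*(1/4158) + (1/21701)*(1/38038) = 16406/2079 + 1/825462638 = 175877143391/22287491226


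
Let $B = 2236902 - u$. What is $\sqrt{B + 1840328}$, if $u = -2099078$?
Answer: $2 \sqrt{1544077} \approx 2485.2$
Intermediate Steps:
$B = 4335980$ ($B = 2236902 - -2099078 = 2236902 + 2099078 = 4335980$)
$\sqrt{B + 1840328} = \sqrt{4335980 + 1840328} = \sqrt{6176308} = 2 \sqrt{1544077}$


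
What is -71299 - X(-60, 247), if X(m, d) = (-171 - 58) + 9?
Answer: -71079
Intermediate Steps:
X(m, d) = -220 (X(m, d) = -229 + 9 = -220)
-71299 - X(-60, 247) = -71299 - 1*(-220) = -71299 + 220 = -71079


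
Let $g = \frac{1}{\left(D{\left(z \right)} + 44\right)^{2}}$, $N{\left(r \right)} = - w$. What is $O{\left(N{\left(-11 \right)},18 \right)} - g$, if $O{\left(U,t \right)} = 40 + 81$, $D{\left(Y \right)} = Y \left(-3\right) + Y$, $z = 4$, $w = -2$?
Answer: $\frac{156815}{1296} \approx 121.0$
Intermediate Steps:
$N{\left(r \right)} = 2$ ($N{\left(r \right)} = \left(-1\right) \left(-2\right) = 2$)
$D{\left(Y \right)} = - 2 Y$ ($D{\left(Y \right)} = - 3 Y + Y = - 2 Y$)
$O{\left(U,t \right)} = 121$
$g = \frac{1}{1296}$ ($g = \frac{1}{\left(\left(-2\right) 4 + 44\right)^{2}} = \frac{1}{\left(-8 + 44\right)^{2}} = \frac{1}{36^{2}} = \frac{1}{1296} \approx 0.0007716$)
$O{\left(N{\left(-11 \right)},18 \right)} - g = 121 - \frac{1}{1296} = \frac{156815}{1296}$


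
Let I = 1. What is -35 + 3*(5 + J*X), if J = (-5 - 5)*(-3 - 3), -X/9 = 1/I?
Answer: -1640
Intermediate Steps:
X = -9 (X = -9/1 = -9*1 = -9)
J = 60 (J = -10*(-6) = 60)
-35 + 3*(5 + J*X) = -35 + 3*(5 + 60*(-9)) = -35 + 3*(5 - 540) = -35 + 3*(-535) = -35 - 1605 = -1640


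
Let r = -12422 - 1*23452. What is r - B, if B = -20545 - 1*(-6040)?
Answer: -21369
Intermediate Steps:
B = -14505 (B = -20545 + 6040 = -14505)
r = -35874 (r = -12422 - 23452 = -35874)
r - B = -35874 - 1*(-14505) = -35874 + 14505 = -21369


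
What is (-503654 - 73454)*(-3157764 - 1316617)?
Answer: 2582201070148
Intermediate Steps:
(-503654 - 73454)*(-3157764 - 1316617) = -577108*(-4474381) = 2582201070148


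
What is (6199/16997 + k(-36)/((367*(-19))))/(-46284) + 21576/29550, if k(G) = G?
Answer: 19725942110917309/27016498387844700 ≈ 0.73014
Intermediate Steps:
(6199/16997 + k(-36)/((367*(-19))))/(-46284) + 21576/29550 = (6199/16997 - 36/(367*(-19)))/(-46284) + 21576/29550 = (6199*(1/16997) - 36/(-6973))*(-1/46284) + 21576*(1/29550) = (6199/16997 - 36*(-1/6973))*(-1/46284) + 3596/4925 = (6199/16997 + 36/6973)*(-1/46284) + 3596/4925 = (43837519/118520081)*(-1/46284) + 3596/4925 = -43837519/5485583429004 + 3596/4925 = 19725942110917309/27016498387844700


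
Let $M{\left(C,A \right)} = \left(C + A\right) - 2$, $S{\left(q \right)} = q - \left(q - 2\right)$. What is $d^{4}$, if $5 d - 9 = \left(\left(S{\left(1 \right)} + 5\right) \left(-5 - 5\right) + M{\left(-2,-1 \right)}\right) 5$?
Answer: $\frac{17944209936}{625} \approx 2.8711 \cdot 10^{7}$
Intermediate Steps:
$S{\left(q \right)} = 2$ ($S{\left(q \right)} = q - \left(-2 + q\right) = 2$)
$M{\left(C,A \right)} = -2 + A + C$ ($M{\left(C,A \right)} = \left(A + C\right) - 2 = -2 + A + C$)
$d = - \frac{366}{5}$ ($d = \frac{9}{5} + \frac{\left(\left(2 + 5\right) \left(-5 - 5\right) - 5\right) 5}{5} = \frac{9}{5} + \frac{\left(7 \left(-10\right) - 5\right) 5}{5} = \frac{9}{5} + \frac{\left(-70 - 5\right) 5}{5} = \frac{9}{5} + \frac{\left(-75\right) 5}{5} = \frac{9}{5} + \frac{1}{5} \left(-375\right) = \frac{9}{5} - 75 = - \frac{366}{5} \approx -73.2$)
$d^{4} = \left(- \frac{366}{5}\right)^{4} = \frac{17944209936}{625}$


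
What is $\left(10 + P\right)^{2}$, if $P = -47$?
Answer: $1369$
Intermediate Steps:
$\left(10 + P\right)^{2} = \left(10 - 47\right)^{2} = \left(-37\right)^{2} = 1369$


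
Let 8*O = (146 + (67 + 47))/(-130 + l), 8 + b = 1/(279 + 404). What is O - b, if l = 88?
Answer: 414497/57372 ≈ 7.2247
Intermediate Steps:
b = -5463/683 (b = -8 + 1/(279 + 404) = -8 + 1/683 = -5463/683 ≈ -7.9985)
O = -65/84 (O = ((146 + (67 + 47))/(-130 + 88))/8 = ((146 + 114)/(-42))/8 = (260*(-1/42))/8 = (⅛)*(-130/21) = -65/84 ≈ -0.77381)
O - b = -65/84 - 1*(-5463/683) = -65/84 + 5463/683 = 414497/57372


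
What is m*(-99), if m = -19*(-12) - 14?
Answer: -21186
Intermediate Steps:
m = 214 (m = 228 - 14 = 214)
m*(-99) = 214*(-99) = -21186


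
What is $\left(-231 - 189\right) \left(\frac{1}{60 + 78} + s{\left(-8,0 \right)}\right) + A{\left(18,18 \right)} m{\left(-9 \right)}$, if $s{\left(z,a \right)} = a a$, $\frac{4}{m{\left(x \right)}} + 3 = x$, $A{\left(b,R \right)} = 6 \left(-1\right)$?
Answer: $- \frac{24}{23} \approx -1.0435$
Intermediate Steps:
$A{\left(b,R \right)} = -6$
$m{\left(x \right)} = \frac{4}{-3 + x}$
$s{\left(z,a \right)} = a^{2}$
$\left(-231 - 189\right) \left(\frac{1}{60 + 78} + s{\left(-8,0 \right)}\right) + A{\left(18,18 \right)} m{\left(-9 \right)} = \left(-231 - 189\right) \left(\frac{1}{60 + 78} + 0^{2}\right) - 6 \frac{4}{-3 - 9} = - 420 \left(\frac{1}{138} + 0\right) - 6 \frac{4}{-12} = - 420 \left(\frac{1}{138} + 0\right) - 6 \cdot 4 \left(- \frac{1}{12}\right) = \left(-420\right) \frac{1}{138} - -2 = - \frac{70}{23} + 2 = - \frac{24}{23}$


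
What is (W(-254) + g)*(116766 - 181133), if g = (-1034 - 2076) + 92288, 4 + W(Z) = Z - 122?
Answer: -5715660866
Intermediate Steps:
W(Z) = -126 + Z (W(Z) = -4 + (Z - 122) = -4 + (-122 + Z) = -126 + Z)
g = 89178 (g = -3110 + 92288 = 89178)
(W(-254) + g)*(116766 - 181133) = ((-126 - 254) + 89178)*(116766 - 181133) = (-380 + 89178)*(-64367) = 88798*(-64367) = -5715660866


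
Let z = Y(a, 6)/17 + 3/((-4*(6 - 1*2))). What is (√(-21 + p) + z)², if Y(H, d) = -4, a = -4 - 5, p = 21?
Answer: 13225/73984 ≈ 0.17875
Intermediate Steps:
a = -9
z = -115/272 (z = -4/17 + 3/((-4*(6 - 1*2))) = -4*1/17 + 3/((-4*(6 - 2))) = -4/17 + 3/((-4*4)) = -4/17 + 3/(-16) = -4/17 + 3*(-1/16) = -4/17 - 3/16 = -115/272 ≈ -0.42279)
(√(-21 + p) + z)² = (√(-21 + 21) - 115/272)² = (√0 - 115/272)² = (0 - 115/272)² = (-115/272)² = 13225/73984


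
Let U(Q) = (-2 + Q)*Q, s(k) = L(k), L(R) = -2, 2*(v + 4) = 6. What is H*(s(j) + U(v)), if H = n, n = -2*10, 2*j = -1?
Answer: -20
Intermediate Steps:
j = -½ (j = (½)*(-1) = -½ ≈ -0.50000)
v = -1 (v = -4 + (½)*6 = -4 + 3 = -1)
s(k) = -2
n = -20
H = -20
U(Q) = Q*(-2 + Q)
H*(s(j) + U(v)) = -20*(-2 - (-2 - 1)) = -20*(-2 - 1*(-3)) = -20*(-2 + 3) = -20*1 = -20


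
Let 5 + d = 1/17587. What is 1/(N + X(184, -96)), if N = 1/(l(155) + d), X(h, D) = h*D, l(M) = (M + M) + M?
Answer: -8090021/142902113357 ≈ -5.6612e-5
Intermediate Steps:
l(M) = 3*M (l(M) = 2*M + M = 3*M)
d = -87934/17587 (d = -5 + 1/17587 = -87934/17587 ≈ -4.9999)
X(h, D) = D*h
N = 17587/8090021 (N = 1/(3*155 - 87934/17587) = 1/(465 - 87934/17587) = 1/(8090021/17587) = 17587/8090021 ≈ 0.0021739)
1/(N + X(184, -96)) = 1/(17587/8090021 - 96*184) = 1/(17587/8090021 - 17664) = 1/(-142902113357/8090021) = -8090021/142902113357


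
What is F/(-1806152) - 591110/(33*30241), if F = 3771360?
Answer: -603909316850/225306850857 ≈ -2.6804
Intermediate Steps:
F/(-1806152) - 591110/(33*30241) = 3771360/(-1806152) - 591110/(33*30241) = 3771360*(-1/1806152) - 591110/997953 = -471420/225769 - 591110*1/997953 = -471420/225769 - 591110/997953 = -603909316850/225306850857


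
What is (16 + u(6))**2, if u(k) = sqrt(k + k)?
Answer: 268 + 64*sqrt(3) ≈ 378.85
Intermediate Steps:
u(k) = sqrt(2)*sqrt(k) (u(k) = sqrt(2*k) = sqrt(2)*sqrt(k))
(16 + u(6))**2 = (16 + sqrt(2)*sqrt(6))**2 = (16 + 2*sqrt(3))**2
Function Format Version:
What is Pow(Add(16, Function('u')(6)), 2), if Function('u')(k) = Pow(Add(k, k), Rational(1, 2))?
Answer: Add(268, Mul(64, Pow(3, Rational(1, 2)))) ≈ 378.85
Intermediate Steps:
Function('u')(k) = Mul(Pow(2, Rational(1, 2)), Pow(k, Rational(1, 2))) (Function('u')(k) = Pow(Mul(2, k), Rational(1, 2)) = Mul(Pow(2, Rational(1, 2)), Pow(k, Rational(1, 2))))
Pow(Add(16, Function('u')(6)), 2) = Pow(Add(16, Mul(Pow(2, Rational(1, 2)), Pow(6, Rational(1, 2)))), 2) = Pow(Add(16, Mul(2, Pow(3, Rational(1, 2)))), 2)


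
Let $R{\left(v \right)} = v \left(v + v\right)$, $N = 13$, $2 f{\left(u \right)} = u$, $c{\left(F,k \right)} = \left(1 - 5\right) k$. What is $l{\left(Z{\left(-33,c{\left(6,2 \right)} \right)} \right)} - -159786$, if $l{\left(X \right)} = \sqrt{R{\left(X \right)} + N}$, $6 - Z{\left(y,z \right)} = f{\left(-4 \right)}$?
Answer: $159786 + \sqrt{141} \approx 1.598 \cdot 10^{5}$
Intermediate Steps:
$c{\left(F,k \right)} = - 4 k$
$f{\left(u \right)} = \frac{u}{2}$
$Z{\left(y,z \right)} = 8$ ($Z{\left(y,z \right)} = 6 - \frac{1}{2} \left(-4\right) = 6 - -2 = 6 + 2 = 8$)
$R{\left(v \right)} = 2 v^{2}$ ($R{\left(v \right)} = v 2 v = 2 v^{2}$)
$l{\left(X \right)} = \sqrt{13 + 2 X^{2}}$ ($l{\left(X \right)} = \sqrt{2 X^{2} + 13} = \sqrt{13 + 2 X^{2}}$)
$l{\left(Z{\left(-33,c{\left(6,2 \right)} \right)} \right)} - -159786 = \sqrt{13 + 2 \cdot 8^{2}} - -159786 = \sqrt{13 + 2 \cdot 64} + 159786 = \sqrt{13 + 128} + 159786 = \sqrt{141} + 159786 = 159786 + \sqrt{141}$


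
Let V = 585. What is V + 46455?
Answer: 47040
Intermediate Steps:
V + 46455 = 585 + 46455 = 47040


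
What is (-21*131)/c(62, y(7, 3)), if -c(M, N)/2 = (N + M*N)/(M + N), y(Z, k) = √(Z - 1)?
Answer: 131/6 + 4061*√6/18 ≈ 574.47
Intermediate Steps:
y(Z, k) = √(-1 + Z)
c(M, N) = -2*(N + M*N)/(M + N)
(-21*131)/c(62, y(7, 3)) = (-21*131)/((-2*√(-1 + 7)*(1 + 62)/(62 + √(-1 + 7)))) = -2751*(-√6*(62 + √6)/756) = -(-131)*√6*(62 + √6)/36 = 131*√6*(62 + √6)/36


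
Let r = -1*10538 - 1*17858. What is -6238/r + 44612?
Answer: 633404295/14198 ≈ 44612.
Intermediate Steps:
r = -28396 (r = -10538 - 17858 = -28396)
-6238/r + 44612 = -6238/(-28396) + 44612 = -6238*(-1)/28396 + 44612 = -1*(-3119/14198) + 44612 = 3119/14198 + 44612 = 633404295/14198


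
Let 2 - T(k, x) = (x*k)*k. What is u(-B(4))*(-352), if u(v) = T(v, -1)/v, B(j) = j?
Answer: 1584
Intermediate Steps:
T(k, x) = 2 - x*k**2 (T(k, x) = 2 - x*k*k = 2 - k*x*k = 2 - x*k**2)
u(v) = (2 + v**2)/v (u(v) = (2 - 1*(-1)*v**2)/v = (2 + v**2)/v)
u(-B(4))*(-352) = (-1*4 + 2/((-1*4)))*(-352) = (-4 + 2/(-4))*(-352) = (-4 + 2*(-1/4))*(-352) = (-4 - 1/2)*(-352) = -9/2*(-352) = 1584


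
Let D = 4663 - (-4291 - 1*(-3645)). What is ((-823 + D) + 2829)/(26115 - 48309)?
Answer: -7315/22194 ≈ -0.32959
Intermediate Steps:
D = 5309 (D = 4663 - (-4291 + 3645) = 4663 - 1*(-646) = 4663 + 646 = 5309)
((-823 + D) + 2829)/(26115 - 48309) = ((-823 + 5309) + 2829)/(26115 - 48309) = (4486 + 2829)/(-22194) = 7315*(-1/22194) = -7315/22194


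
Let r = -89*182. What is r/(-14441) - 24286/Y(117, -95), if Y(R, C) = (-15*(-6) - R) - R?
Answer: 25217617/148536 ≈ 169.77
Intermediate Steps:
Y(R, C) = 90 - 2*R (Y(R, C) = (90 - R) - R = 90 - 2*R)
r = -16198
r/(-14441) - 24286/Y(117, -95) = -16198/(-14441) - 24286/(90 - 2*117) = -16198*(-1/14441) - 24286/(90 - 234) = 2314/2063 - 24286/(-144) = 2314/2063 - 24286*(-1/144) = 2314/2063 + 12143/72 = 25217617/148536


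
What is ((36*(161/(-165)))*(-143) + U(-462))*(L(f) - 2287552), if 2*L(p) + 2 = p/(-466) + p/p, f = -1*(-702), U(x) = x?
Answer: -12155595901848/1165 ≈ -1.0434e+10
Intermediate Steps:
f = 702
L(p) = -½ - p/932 (L(p) = -1 + (p/(-466) + p/p)/2 = -1 + (p*(-1/466) + 1)/2 = -1 + (-p/466 + 1)/2 = -1 + (1 - p/466)/2 = -1 + (½ - p/932) = -½ - p/932)
((36*(161/(-165)))*(-143) + U(-462))*(L(f) - 2287552) = ((36*(161/(-165)))*(-143) - 462)*((-½ - 1/932*702) - 2287552) = ((36*(161*(-1/165)))*(-143) - 462)*((-½ - 351/466) - 2287552) = ((36*(-161/165))*(-143) - 462)*(-292/233 - 2287552) = (-1932/55*(-143) - 462)*(-532999908/233) = (25116/5 - 462)*(-532999908/233) = (22806/5)*(-532999908/233) = -12155595901848/1165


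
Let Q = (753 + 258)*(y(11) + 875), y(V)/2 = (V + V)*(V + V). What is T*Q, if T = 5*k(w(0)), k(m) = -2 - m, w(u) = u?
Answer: -18632730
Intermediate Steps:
y(V) = 8*V² (y(V) = 2*((V + V)*(V + V)) = 2*((2*V)*(2*V)) = 2*(4*V²) = 8*V²)
Q = 1863273 (Q = (753 + 258)*(8*11² + 875) = 1011*(8*121 + 875) = 1011*(968 + 875) = 1011*1843 = 1863273)
T = -10 (T = 5*(-2 - 1*0) = 5*(-2 + 0) = 5*(-2) = -10)
T*Q = -10*1863273 = -18632730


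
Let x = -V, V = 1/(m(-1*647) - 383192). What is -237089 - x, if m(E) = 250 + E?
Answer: -90944732422/383589 ≈ -2.3709e+5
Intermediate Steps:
V = -1/383589 (V = 1/((250 - 1*647) - 383192) = 1/((250 - 647) - 383192) = 1/(-397 - 383192) = 1/(-383589) = -1/383589 ≈ -2.6070e-6)
x = 1/383589 (x = -1*(-1/383589) = 1/383589 ≈ 2.6070e-6)
-237089 - x = -237089 - 1*1/383589 = -237089 - 1/383589 = -90944732422/383589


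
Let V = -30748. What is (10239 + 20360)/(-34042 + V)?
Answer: -30599/64790 ≈ -0.47228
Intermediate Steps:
(10239 + 20360)/(-34042 + V) = (10239 + 20360)/(-34042 - 30748) = 30599/(-64790) = 30599*(-1/64790) = -30599/64790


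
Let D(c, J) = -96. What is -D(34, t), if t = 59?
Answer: 96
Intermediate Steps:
-D(34, t) = -1*(-96) = 96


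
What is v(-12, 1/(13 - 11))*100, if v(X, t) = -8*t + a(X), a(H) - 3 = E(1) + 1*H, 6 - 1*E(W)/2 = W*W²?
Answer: -300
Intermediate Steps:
E(W) = 12 - 2*W³ (E(W) = 12 - 2*W*W² = 12 - 2*W³)
a(H) = 13 + H (a(H) = 3 + ((12 - 2*1³) + 1*H) = 3 + ((12 - 2*1) + H) = 3 + ((12 - 2) + H) = 3 + (10 + H) = 13 + H)
v(X, t) = 13 + X - 8*t (v(X, t) = -8*t + (13 + X) = 13 + X - 8*t)
v(-12, 1/(13 - 11))*100 = (13 - 12 - 8/(13 - 11))*100 = (13 - 12 - 8/2)*100 = (13 - 12 - 8*½)*100 = (13 - 12 - 4)*100 = -3*100 = -300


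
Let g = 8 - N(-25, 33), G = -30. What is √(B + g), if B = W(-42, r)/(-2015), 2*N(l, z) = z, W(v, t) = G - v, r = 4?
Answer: I*√138144370/4030 ≈ 2.9165*I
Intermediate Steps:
W(v, t) = -30 - v
N(l, z) = z/2
B = -12/2015 (B = (-30 - 1*(-42))/(-2015) = (-30 + 42)*(-1/2015) = 12*(-1/2015) = -12/2015 ≈ -0.0059553)
g = -17/2 (g = 8 - 33/2 = -17/2 ≈ -8.5000)
√(B + g) = √(-12/2015 - 17/2) = √(-34279/4030) = I*√138144370/4030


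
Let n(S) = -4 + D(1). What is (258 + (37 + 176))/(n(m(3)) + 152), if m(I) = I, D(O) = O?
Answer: 471/149 ≈ 3.1611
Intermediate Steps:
n(S) = -3 (n(S) = -4 + 1 = -3)
(258 + (37 + 176))/(n(m(3)) + 152) = (258 + (37 + 176))/(-3 + 152) = (258 + 213)/149 = 471*(1/149) = 471/149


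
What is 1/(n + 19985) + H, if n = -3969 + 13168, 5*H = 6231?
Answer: 181845509/145920 ≈ 1246.2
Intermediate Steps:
H = 6231/5 (H = (⅕)*6231 = 6231/5 ≈ 1246.2)
n = 9199
1/(n + 19985) + H = 1/(9199 + 19985) + 6231/5 = 1/29184 + 6231/5 = 181845509/145920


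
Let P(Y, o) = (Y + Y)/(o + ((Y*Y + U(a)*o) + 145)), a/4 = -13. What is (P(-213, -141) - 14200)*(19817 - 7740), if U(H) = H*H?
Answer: -57603084474598/335891 ≈ -1.7149e+8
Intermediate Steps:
a = -52 (a = 4*(-13) = -52)
U(H) = H²
P(Y, o) = 2*Y/(145 + Y² + 2705*o) (P(Y, o) = (Y + Y)/(o + ((Y*Y + (-52)²*o) + 145)) = (2*Y)/(o + ((Y² + 2704*o) + 145)) = (2*Y)/(o + (145 + Y² + 2704*o)) = (2*Y)/(145 + Y² + 2705*o) = 2*Y/(145 + Y² + 2705*o))
(P(-213, -141) - 14200)*(19817 - 7740) = (2*(-213)/(145 + (-213)² + 2705*(-141)) - 14200)*(19817 - 7740) = (2*(-213)/(145 + 45369 - 381405) - 14200)*12077 = (2*(-213)/(-335891) - 14200)*12077 = (2*(-213)*(-1/335891) - 14200)*12077 = (426/335891 - 14200)*12077 = -4769651774/335891*12077 = -57603084474598/335891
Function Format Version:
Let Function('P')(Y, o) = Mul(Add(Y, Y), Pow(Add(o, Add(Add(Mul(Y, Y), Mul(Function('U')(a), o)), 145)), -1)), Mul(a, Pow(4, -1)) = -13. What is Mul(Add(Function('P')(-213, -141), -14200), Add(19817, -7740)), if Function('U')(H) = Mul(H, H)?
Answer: Rational(-57603084474598, 335891) ≈ -1.7149e+8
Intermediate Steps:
a = -52 (a = Mul(4, -13) = -52)
Function('U')(H) = Pow(H, 2)
Function('P')(Y, o) = Mul(2, Y, Pow(Add(145, Pow(Y, 2), Mul(2705, o)), -1)) (Function('P')(Y, o) = Mul(Add(Y, Y), Pow(Add(o, Add(Add(Mul(Y, Y), Mul(Pow(-52, 2), o)), 145)), -1)) = Mul(Mul(2, Y), Pow(Add(o, Add(Add(Pow(Y, 2), Mul(2704, o)), 145)), -1)) = Mul(Mul(2, Y), Pow(Add(o, Add(145, Pow(Y, 2), Mul(2704, o))), -1)) = Mul(Mul(2, Y), Pow(Add(145, Pow(Y, 2), Mul(2705, o)), -1)) = Mul(2, Y, Pow(Add(145, Pow(Y, 2), Mul(2705, o)), -1)))
Mul(Add(Function('P')(-213, -141), -14200), Add(19817, -7740)) = Mul(Add(Mul(2, -213, Pow(Add(145, Pow(-213, 2), Mul(2705, -141)), -1)), -14200), Add(19817, -7740)) = Mul(Add(Mul(2, -213, Pow(Add(145, 45369, -381405), -1)), -14200), 12077) = Mul(Add(Mul(2, -213, Pow(-335891, -1)), -14200), 12077) = Mul(Add(Mul(2, -213, Rational(-1, 335891)), -14200), 12077) = Mul(Add(Rational(426, 335891), -14200), 12077) = Mul(Rational(-4769651774, 335891), 12077) = Rational(-57603084474598, 335891)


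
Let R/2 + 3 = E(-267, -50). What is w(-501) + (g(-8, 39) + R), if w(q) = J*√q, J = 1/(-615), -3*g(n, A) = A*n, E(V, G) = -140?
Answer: -182 - I*√501/615 ≈ -182.0 - 0.036395*I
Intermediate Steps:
R = -286 (R = -6 + 2*(-140) = -6 - 280 = -286)
g(n, A) = -A*n/3
J = -1/615 ≈ -0.0016260
w(q) = -√q/615
w(-501) + (g(-8, 39) + R) = -I*√501/615 + (-⅓*39*(-8) - 286) = -I*√501/615 + (104 - 286) = -I*√501/615 - 182 = -182 - I*√501/615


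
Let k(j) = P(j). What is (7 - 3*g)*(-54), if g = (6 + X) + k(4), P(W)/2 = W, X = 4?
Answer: 2538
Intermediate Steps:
P(W) = 2*W
k(j) = 2*j
g = 18 (g = (6 + 4) + 2*4 = 10 + 8 = 18)
(7 - 3*g)*(-54) = (7 - 3*18)*(-54) = (7 - 54)*(-54) = -47*(-54) = 2538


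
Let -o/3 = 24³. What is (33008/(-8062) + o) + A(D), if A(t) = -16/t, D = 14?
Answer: -1170363200/28217 ≈ -41477.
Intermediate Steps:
o = -41472 (o = -3*24³ = -3*13824 = -41472)
(33008/(-8062) + o) + A(D) = (33008/(-8062) - 41472) - 16/14 = (33008*(-1/8062) - 41472) - 16*1/14 = (-16504/4031 - 41472) - 8/7 = -167190136/4031 - 8/7 = -1170363200/28217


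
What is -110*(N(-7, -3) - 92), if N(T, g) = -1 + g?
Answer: 10560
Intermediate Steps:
-110*(N(-7, -3) - 92) = -110*((-1 - 3) - 92) = -110*(-4 - 92) = -110*(-96) = 10560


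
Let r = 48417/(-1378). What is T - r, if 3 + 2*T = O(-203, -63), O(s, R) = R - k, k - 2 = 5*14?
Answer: -46665/1378 ≈ -33.864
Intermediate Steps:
r = -48417/1378 (r = 48417*(-1/1378) = -48417/1378 ≈ -35.136)
k = 72 (k = 2 + 5*14 = 2 + 70 = 72)
O(s, R) = -72 + R (O(s, R) = R - 1*72 = R - 72 = -72 + R)
T = -69 (T = -3/2 + (-72 - 63)/2 = -3/2 + (1/2)*(-135) = -3/2 - 135/2 = -69)
T - r = -69 - 1*(-48417/1378) = -69 + 48417/1378 = -46665/1378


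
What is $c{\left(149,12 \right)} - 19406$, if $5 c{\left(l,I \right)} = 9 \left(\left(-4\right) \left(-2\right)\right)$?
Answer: $- \frac{96958}{5} \approx -19392.0$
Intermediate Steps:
$c{\left(l,I \right)} = \frac{72}{5}$ ($c{\left(l,I \right)} = \frac{9 \left(\left(-4\right) \left(-2\right)\right)}{5} = \frac{9 \cdot 8}{5} = \frac{1}{5} \cdot 72 = \frac{72}{5}$)
$c{\left(149,12 \right)} - 19406 = \frac{72}{5} - 19406 = - \frac{96958}{5}$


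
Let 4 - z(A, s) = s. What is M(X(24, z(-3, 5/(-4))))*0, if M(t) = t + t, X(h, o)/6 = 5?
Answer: 0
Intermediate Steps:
z(A, s) = 4 - s
X(h, o) = 30 (X(h, o) = 6*5 = 30)
M(t) = 2*t
M(X(24, z(-3, 5/(-4))))*0 = (2*30)*0 = 60*0 = 0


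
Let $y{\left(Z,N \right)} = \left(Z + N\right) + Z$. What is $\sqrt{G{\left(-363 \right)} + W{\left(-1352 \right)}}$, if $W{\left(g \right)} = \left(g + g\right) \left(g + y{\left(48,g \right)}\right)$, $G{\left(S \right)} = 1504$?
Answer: $4 \sqrt{440846} \approx 2655.8$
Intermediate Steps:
$y{\left(Z,N \right)} = N + 2 Z$ ($y{\left(Z,N \right)} = \left(N + Z\right) + Z = N + 2 Z$)
$W{\left(g \right)} = 2 g \left(96 + 2 g\right)$ ($W{\left(g \right)} = \left(g + g\right) \left(g + \left(g + 2 \cdot 48\right)\right) = 2 g \left(g + \left(g + 96\right)\right) = 2 g \left(g + \left(96 + g\right)\right) = 2 g \left(96 + 2 g\right)$)
$\sqrt{G{\left(-363 \right)} + W{\left(-1352 \right)}} = \sqrt{1504 + 4 \left(-1352\right) \left(48 - 1352\right)} = \sqrt{1504 + 4 \left(-1352\right) \left(-1304\right)} = \sqrt{1504 + 7052032} = \sqrt{7053536} = 4 \sqrt{440846}$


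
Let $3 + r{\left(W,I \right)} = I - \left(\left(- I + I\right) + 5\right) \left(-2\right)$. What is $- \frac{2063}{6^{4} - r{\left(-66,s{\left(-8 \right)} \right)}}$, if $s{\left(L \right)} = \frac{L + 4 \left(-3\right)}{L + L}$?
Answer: $- \frac{8252}{5151} \approx -1.602$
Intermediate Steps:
$s{\left(L \right)} = \frac{-12 + L}{2 L}$ ($s{\left(L \right)} = \frac{L - 12}{2 L} = \left(-12 + L\right) \frac{1}{2 L} = \frac{-12 + L}{2 L}$)
$r{\left(W,I \right)} = 7 + I$ ($r{\left(W,I \right)} = -3 + \left(I - \left(\left(- I + I\right) + 5\right) \left(-2\right)\right) = -3 + \left(I - \left(0 + 5\right) \left(-2\right)\right) = -3 + \left(I - 5 \left(-2\right)\right) = -3 + \left(I - -10\right) = -3 + \left(I + 10\right) = -3 + \left(10 + I\right) = 7 + I$)
$- \frac{2063}{6^{4} - r{\left(-66,s{\left(-8 \right)} \right)}} = - \frac{2063}{6^{4} - \left(7 + \frac{-12 - 8}{2 \left(-8\right)}\right)} = - \frac{2063}{1296 - \left(7 + \frac{1}{2} \left(- \frac{1}{8}\right) \left(-20\right)\right)} = - \frac{2063}{1296 - \left(7 + \frac{5}{4}\right)} = - \frac{2063}{1296 - \frac{33}{4}} = - \frac{2063}{\frac{5151}{4}} = \left(-2063\right) \frac{4}{5151} = - \frac{8252}{5151}$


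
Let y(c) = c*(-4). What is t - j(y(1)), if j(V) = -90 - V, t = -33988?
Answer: -33902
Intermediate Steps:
y(c) = -4*c
t - j(y(1)) = -33988 - (-90 - (-4)) = -33988 - (-90 - 1*(-4)) = -33988 - (-90 + 4) = -33988 - 1*(-86) = -33988 + 86 = -33902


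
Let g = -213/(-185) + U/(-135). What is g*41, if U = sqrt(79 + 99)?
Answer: 8733/185 - 41*sqrt(178)/135 ≈ 43.154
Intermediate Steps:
U = sqrt(178) ≈ 13.342
g = 213/185 - sqrt(178)/135 (g = -213/(-185) + sqrt(178)/(-135) = -213*(-1/185) + sqrt(178)*(-1/135) = 213/185 - sqrt(178)/135 ≈ 1.0525)
g*41 = (213/185 - sqrt(178)/135)*41 = 8733/185 - 41*sqrt(178)/135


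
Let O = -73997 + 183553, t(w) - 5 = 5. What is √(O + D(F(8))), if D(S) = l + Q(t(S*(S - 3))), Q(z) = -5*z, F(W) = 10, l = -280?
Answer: √109226 ≈ 330.49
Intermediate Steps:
t(w) = 10 (t(w) = 5 + 5 = 10)
O = 109556
D(S) = -330 (D(S) = -280 - 5*10 = -280 - 50 = -330)
√(O + D(F(8))) = √(109556 - 330) = √109226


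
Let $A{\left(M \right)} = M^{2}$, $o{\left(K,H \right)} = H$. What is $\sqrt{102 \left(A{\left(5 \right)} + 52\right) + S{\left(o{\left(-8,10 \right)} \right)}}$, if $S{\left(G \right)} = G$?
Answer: $2 \sqrt{1966} \approx 88.679$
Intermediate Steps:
$\sqrt{102 \left(A{\left(5 \right)} + 52\right) + S{\left(o{\left(-8,10 \right)} \right)}} = \sqrt{102 \left(5^{2} + 52\right) + 10} = \sqrt{102 \left(25 + 52\right) + 10} = \sqrt{102 \cdot 77 + 10} = \sqrt{7854 + 10} = \sqrt{7864} = 2 \sqrt{1966}$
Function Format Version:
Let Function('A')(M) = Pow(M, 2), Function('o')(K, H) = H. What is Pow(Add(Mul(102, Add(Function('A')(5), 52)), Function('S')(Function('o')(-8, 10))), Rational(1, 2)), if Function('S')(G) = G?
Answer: Mul(2, Pow(1966, Rational(1, 2))) ≈ 88.679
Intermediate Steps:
Pow(Add(Mul(102, Add(Function('A')(5), 52)), Function('S')(Function('o')(-8, 10))), Rational(1, 2)) = Pow(Add(Mul(102, Add(Pow(5, 2), 52)), 10), Rational(1, 2)) = Pow(Add(Mul(102, Add(25, 52)), 10), Rational(1, 2)) = Pow(Add(Mul(102, 77), 10), Rational(1, 2)) = Pow(Add(7854, 10), Rational(1, 2)) = Pow(7864, Rational(1, 2)) = Mul(2, Pow(1966, Rational(1, 2)))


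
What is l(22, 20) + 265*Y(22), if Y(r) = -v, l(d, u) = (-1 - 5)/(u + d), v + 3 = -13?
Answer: 29679/7 ≈ 4239.9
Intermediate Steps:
v = -16 (v = -3 - 13 = -16)
l(d, u) = -6/(d + u)
Y(r) = 16 (Y(r) = -1*(-16) = 16)
l(22, 20) + 265*Y(22) = -6/(22 + 20) + 265*16 = -6/42 + 4240 = -6*1/42 + 4240 = -⅐ + 4240 = 29679/7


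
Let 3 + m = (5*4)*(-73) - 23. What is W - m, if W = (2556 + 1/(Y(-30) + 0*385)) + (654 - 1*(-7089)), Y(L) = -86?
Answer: 1013509/86 ≈ 11785.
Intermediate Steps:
m = -1486 (m = -3 + ((5*4)*(-73) - 23) = -3 + (20*(-73) - 23) = -3 + (-1460 - 23) = -3 - 1483 = -1486)
W = 885713/86 (W = (2556 + 1/(-86 + 0*385)) + (654 - 1*(-7089)) = (2556 + 1/(-86 + 0)) + (654 + 7089) = (2556 + 1/(-86)) + 7743 = (2556 - 1/86) + 7743 = 219815/86 + 7743 = 885713/86 ≈ 10299.)
W - m = 885713/86 - 1*(-1486) = 885713/86 + 1486 = 1013509/86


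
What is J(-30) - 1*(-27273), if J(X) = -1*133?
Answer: 27140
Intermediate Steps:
J(X) = -133
J(-30) - 1*(-27273) = -133 - 1*(-27273) = -133 + 27273 = 27140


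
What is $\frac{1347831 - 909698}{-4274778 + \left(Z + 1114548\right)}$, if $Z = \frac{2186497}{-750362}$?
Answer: $- \frac{328758354146}{2371318689757} \approx -0.13864$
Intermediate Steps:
$Z = - \frac{2186497}{750362}$ ($Z = 2186497 \left(- \frac{1}{750362}\right) = - \frac{2186497}{750362} \approx -2.9139$)
$\frac{1347831 - 909698}{-4274778 + \left(Z + 1114548\right)} = \frac{1347831 - 909698}{-4274778 + \left(- \frac{2186497}{750362} + 1114548\right)} = \frac{438133}{-4274778 + \frac{836312279879}{750362}} = \frac{438133}{- \frac{2371318689757}{750362}} = 438133 \left(- \frac{750362}{2371318689757}\right) = - \frac{328758354146}{2371318689757}$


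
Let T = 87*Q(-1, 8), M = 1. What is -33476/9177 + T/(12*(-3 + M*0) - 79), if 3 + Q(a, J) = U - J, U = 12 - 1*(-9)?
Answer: -4474/399 ≈ -11.213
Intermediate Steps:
U = 21 (U = 12 + 9 = 21)
Q(a, J) = 18 - J (Q(a, J) = -3 + (21 - J) = 18 - J)
T = 870 (T = 87*(18 - 1*8) = 87*(18 - 8) = 87*10 = 870)
-33476/9177 + T/(12*(-3 + M*0) - 79) = -33476/9177 + 870/(12*(-3 + 1*0) - 79) = -33476*1/9177 + 870/(12*(-3 + 0) - 79) = -33476/9177 + 870/(12*(-3) - 79) = -33476/9177 + 870/(-36 - 79) = -33476/9177 + 870/(-115) = -33476/9177 + 870*(-1/115) = -33476/9177 - 174/23 = -4474/399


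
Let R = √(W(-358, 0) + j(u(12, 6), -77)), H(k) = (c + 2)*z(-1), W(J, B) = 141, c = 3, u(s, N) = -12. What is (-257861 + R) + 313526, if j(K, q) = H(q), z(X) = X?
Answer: 55665 + 2*√34 ≈ 55677.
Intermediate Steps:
H(k) = -5 (H(k) = (3 + 2)*(-1) = 5*(-1) = -5)
j(K, q) = -5
R = 2*√34 (R = √(141 - 5) = √136 = 2*√34 ≈ 11.662)
(-257861 + R) + 313526 = (-257861 + 2*√34) + 313526 = 55665 + 2*√34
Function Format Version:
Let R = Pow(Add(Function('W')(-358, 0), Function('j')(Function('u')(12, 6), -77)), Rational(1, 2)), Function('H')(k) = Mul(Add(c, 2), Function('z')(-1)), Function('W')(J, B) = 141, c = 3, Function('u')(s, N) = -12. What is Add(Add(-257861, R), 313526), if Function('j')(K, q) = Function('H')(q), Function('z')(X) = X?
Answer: Add(55665, Mul(2, Pow(34, Rational(1, 2)))) ≈ 55677.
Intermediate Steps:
Function('H')(k) = -5 (Function('H')(k) = Mul(Add(3, 2), -1) = Mul(5, -1) = -5)
Function('j')(K, q) = -5
R = Mul(2, Pow(34, Rational(1, 2))) (R = Pow(Add(141, -5), Rational(1, 2)) = Pow(136, Rational(1, 2)) = Mul(2, Pow(34, Rational(1, 2))) ≈ 11.662)
Add(Add(-257861, R), 313526) = Add(Add(-257861, Mul(2, Pow(34, Rational(1, 2)))), 313526) = Add(55665, Mul(2, Pow(34, Rational(1, 2))))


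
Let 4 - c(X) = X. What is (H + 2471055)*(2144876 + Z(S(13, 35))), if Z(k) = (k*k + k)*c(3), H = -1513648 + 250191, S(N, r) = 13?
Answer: 2590367750684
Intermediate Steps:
c(X) = 4 - X
H = -1263457
Z(k) = k + k**2 (Z(k) = (k*k + k)*(4 - 1*3) = (k**2 + k)*(4 - 3) = (k + k**2)*1 = k + k**2)
(H + 2471055)*(2144876 + Z(S(13, 35))) = (-1263457 + 2471055)*(2144876 + 13*(1 + 13)) = 1207598*(2144876 + 13*14) = 1207598*(2144876 + 182) = 1207598*2145058 = 2590367750684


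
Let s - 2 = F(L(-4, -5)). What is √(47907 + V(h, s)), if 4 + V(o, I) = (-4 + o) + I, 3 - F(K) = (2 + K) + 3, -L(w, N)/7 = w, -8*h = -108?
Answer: 3*√21282/2 ≈ 218.83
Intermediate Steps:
h = 27/2 (h = -⅛*(-108) = 27/2 ≈ 13.500)
L(w, N) = -7*w
F(K) = -2 - K (F(K) = 3 - ((2 + K) + 3) = 3 - (5 + K) = 3 + (-5 - K) = -2 - K)
s = -28 (s = 2 + (-2 - (-7)*(-4)) = 2 + (-2 - 1*28) = 2 + (-2 - 28) = 2 - 30 = -28)
V(o, I) = -8 + I + o (V(o, I) = -4 + ((-4 + o) + I) = -4 + (-4 + I + o) = -8 + I + o)
√(47907 + V(h, s)) = √(47907 + (-8 - 28 + 27/2)) = √(47907 - 45/2) = √(95769/2) = 3*√21282/2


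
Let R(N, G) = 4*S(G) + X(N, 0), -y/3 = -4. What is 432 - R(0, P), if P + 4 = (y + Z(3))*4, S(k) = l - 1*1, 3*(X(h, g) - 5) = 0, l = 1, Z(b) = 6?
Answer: 427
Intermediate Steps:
y = 12 (y = -3*(-4) = 12)
X(h, g) = 5 (X(h, g) = 5 + (1/3)*0 = 5 + 0 = 5)
S(k) = 0 (S(k) = 1 - 1*1 = 1 - 1 = 0)
P = 68 (P = -4 + (12 + 6)*4 = -4 + 18*4 = -4 + 72 = 68)
R(N, G) = 5 (R(N, G) = 4*0 + 5 = 0 + 5 = 5)
432 - R(0, P) = 432 - 1*5 = 432 - 5 = 427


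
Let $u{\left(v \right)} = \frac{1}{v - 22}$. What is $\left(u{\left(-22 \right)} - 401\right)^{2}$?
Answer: $\frac{311346025}{1936} \approx 1.6082 \cdot 10^{5}$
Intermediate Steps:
$u{\left(v \right)} = \frac{1}{-22 + v}$
$\left(u{\left(-22 \right)} - 401\right)^{2} = \left(\frac{1}{-22 - 22} - 401\right)^{2} = \left(\frac{1}{-44} - 401\right)^{2} = \left(- \frac{1}{44} - 401\right)^{2} = \left(- \frac{17645}{44}\right)^{2} = \frac{311346025}{1936}$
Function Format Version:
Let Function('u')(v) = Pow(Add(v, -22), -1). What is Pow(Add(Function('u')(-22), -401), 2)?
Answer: Rational(311346025, 1936) ≈ 1.6082e+5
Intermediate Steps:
Function('u')(v) = Pow(Add(-22, v), -1)
Pow(Add(Function('u')(-22), -401), 2) = Pow(Add(Pow(Add(-22, -22), -1), -401), 2) = Pow(Add(Pow(-44, -1), -401), 2) = Pow(Add(Rational(-1, 44), -401), 2) = Pow(Rational(-17645, 44), 2) = Rational(311346025, 1936)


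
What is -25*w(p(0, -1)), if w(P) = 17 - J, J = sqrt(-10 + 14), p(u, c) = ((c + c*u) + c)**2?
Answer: -375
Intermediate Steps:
p(u, c) = (2*c + c*u)**2
J = 2 (J = sqrt(4) = 2)
w(P) = 15 (w(P) = 17 - 1*2 = 17 - 2 = 15)
-25*w(p(0, -1)) = -25*15 = -375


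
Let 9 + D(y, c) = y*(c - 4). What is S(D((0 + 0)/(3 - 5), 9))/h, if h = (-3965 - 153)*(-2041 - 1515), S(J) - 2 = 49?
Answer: 51/14643608 ≈ 3.4827e-6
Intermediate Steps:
D(y, c) = -9 + y*(-4 + c) (D(y, c) = -9 + y*(c - 4) = -9 + y*(-4 + c))
S(J) = 51 (S(J) = 2 + 49 = 51)
h = 14643608 (h = -4118*(-3556) = 14643608)
S(D((0 + 0)/(3 - 5), 9))/h = 51/14643608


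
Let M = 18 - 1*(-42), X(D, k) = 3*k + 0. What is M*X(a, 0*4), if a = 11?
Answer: 0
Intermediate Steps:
X(D, k) = 3*k
M = 60 (M = 18 + 42 = 60)
M*X(a, 0*4) = 60*(3*(0*4)) = 60*(3*0) = 60*0 = 0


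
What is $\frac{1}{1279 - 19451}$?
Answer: $- \frac{1}{18172} \approx -5.503 \cdot 10^{-5}$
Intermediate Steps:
$\frac{1}{1279 - 19451} = \frac{1}{-18172} = - \frac{1}{18172}$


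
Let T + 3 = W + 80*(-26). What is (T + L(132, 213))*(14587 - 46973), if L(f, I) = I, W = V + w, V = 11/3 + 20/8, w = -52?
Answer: 186138535/3 ≈ 6.2046e+7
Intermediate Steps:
V = 37/6 (V = 11*(⅓) + 20*(⅛) = 11/3 + 5/2 = 37/6 ≈ 6.1667)
W = -275/6 (W = 37/6 - 52 = -275/6 ≈ -45.833)
T = -12773/6 (T = -3 + (-275/6 + 80*(-26)) = -3 + (-275/6 - 2080) = -3 - 12755/6 = -12773/6 ≈ -2128.8)
(T + L(132, 213))*(14587 - 46973) = (-12773/6 + 213)*(14587 - 46973) = -11495/6*(-32386) = 186138535/3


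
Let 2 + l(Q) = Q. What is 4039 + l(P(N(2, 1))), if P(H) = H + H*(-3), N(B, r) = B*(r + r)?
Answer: 4029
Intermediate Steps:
N(B, r) = 2*B*r (N(B, r) = B*(2*r) = 2*B*r)
P(H) = -2*H (P(H) = H - 3*H = -2*H)
l(Q) = -2 + Q
4039 + l(P(N(2, 1))) = 4039 + (-2 - 4*2) = 4039 + (-2 - 2*4) = 4039 + (-2 - 8) = 4039 - 10 = 4029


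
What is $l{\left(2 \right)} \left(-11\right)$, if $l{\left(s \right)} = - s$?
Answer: $22$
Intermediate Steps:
$l{\left(2 \right)} \left(-11\right) = \left(-1\right) 2 \left(-11\right) = \left(-2\right) \left(-11\right) = 22$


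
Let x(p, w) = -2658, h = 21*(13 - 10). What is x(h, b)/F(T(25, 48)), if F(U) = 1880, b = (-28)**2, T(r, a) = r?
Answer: -1329/940 ≈ -1.4138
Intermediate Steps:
h = 63 (h = 21*3 = 63)
b = 784
x(h, b)/F(T(25, 48)) = -2658/1880 = -2658*1/1880 = -1329/940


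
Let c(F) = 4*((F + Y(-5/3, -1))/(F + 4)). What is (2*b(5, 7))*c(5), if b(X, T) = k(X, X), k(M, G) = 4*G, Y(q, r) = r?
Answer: 640/9 ≈ 71.111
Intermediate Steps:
b(X, T) = 4*X
c(F) = 4*(-1 + F)/(4 + F) (c(F) = 4*((F - 1)/(F + 4)) = 4*((-1 + F)/(4 + F)) = 4*(-1 + F)/(4 + F))
(2*b(5, 7))*c(5) = (2*(4*5))*(4*(-1 + 5)/(4 + 5)) = (2*20)*(4*4/9) = 40*(4*(⅑)*4) = 40*(16/9) = 640/9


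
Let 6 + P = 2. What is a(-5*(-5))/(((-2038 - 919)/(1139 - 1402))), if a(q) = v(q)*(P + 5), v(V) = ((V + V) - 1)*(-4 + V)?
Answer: 270627/2957 ≈ 91.521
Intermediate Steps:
v(V) = (-1 + 2*V)*(-4 + V) (v(V) = (2*V - 1)*(-4 + V) = (-1 + 2*V)*(-4 + V))
P = -4 (P = -6 + 2 = -4)
a(q) = 4 - 9*q + 2*q**2 (a(q) = (4 - 9*q + 2*q**2)*(-4 + 5) = (4 - 9*q + 2*q**2)*1 = 4 - 9*q + 2*q**2)
a(-5*(-5))/(((-2038 - 919)/(1139 - 1402))) = (4 - (-45)*(-5) + 2*(-5*(-5))**2)/(((-2038 - 919)/(1139 - 1402))) = (4 - 9*25 + 2*25**2)/((-2957/(-263))) = (4 - 225 + 2*625)/((-2957*(-1/263))) = (4 - 225 + 1250)/(2957/263) = 1029*(263/2957) = 270627/2957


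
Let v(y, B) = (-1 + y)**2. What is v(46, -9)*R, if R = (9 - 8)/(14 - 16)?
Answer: -2025/2 ≈ -1012.5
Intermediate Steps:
R = -1/2 (R = 1/(-2) = 1*(-1/2) = -1/2 ≈ -0.50000)
v(46, -9)*R = (-1 + 46)**2*(-1/2) = 45**2*(-1/2) = 2025*(-1/2) = -2025/2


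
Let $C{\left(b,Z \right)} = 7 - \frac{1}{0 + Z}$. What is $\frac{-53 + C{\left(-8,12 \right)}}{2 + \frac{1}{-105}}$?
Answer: $- \frac{19355}{836} \approx -23.152$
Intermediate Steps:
$C{\left(b,Z \right)} = 7 - \frac{1}{Z}$
$\frac{-53 + C{\left(-8,12 \right)}}{2 + \frac{1}{-105}} = \frac{-53 + \left(7 - \frac{1}{12}\right)}{2 + \frac{1}{-105}} = \frac{-53 + \left(7 - \frac{1}{12}\right)}{2 - \frac{1}{105}} = \frac{-53 + \left(7 - \frac{1}{12}\right)}{\frac{209}{105}} = \frac{105 \left(-53 + \frac{83}{12}\right)}{209} = \frac{105}{209} \left(- \frac{553}{12}\right) = - \frac{19355}{836}$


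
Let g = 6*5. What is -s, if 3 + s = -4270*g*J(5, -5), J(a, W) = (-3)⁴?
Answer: 10376103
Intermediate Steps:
J(a, W) = 81
g = 30
s = -10376103 (s = -3 - 128100*81 = -3 - 4270*2430 = -3 - 10376100 = -10376103)
-s = -1*(-10376103) = 10376103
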